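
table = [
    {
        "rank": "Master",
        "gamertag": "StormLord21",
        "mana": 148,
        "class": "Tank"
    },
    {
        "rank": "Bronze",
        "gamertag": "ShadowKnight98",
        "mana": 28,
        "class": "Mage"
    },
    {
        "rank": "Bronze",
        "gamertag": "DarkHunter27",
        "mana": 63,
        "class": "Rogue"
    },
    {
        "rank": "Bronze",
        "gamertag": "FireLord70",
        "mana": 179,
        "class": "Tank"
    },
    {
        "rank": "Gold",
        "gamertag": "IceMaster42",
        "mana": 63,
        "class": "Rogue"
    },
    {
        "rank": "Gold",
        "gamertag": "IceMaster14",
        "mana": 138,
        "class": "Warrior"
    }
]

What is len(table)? 6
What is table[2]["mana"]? 63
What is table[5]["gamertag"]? "IceMaster14"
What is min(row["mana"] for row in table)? 28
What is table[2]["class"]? "Rogue"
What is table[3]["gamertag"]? "FireLord70"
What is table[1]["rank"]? "Bronze"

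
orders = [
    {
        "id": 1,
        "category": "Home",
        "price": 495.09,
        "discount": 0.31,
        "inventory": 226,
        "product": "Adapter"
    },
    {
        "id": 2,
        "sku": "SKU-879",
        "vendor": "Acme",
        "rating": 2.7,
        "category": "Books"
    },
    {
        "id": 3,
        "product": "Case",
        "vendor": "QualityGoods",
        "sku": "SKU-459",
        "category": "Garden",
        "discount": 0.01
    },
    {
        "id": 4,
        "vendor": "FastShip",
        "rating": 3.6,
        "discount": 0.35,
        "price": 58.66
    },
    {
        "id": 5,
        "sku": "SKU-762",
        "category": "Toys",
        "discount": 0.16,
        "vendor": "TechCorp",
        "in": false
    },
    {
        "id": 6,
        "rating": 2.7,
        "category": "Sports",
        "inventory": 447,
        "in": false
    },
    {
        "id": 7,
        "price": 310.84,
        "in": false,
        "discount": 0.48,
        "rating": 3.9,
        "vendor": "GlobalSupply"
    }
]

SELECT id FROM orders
[1, 2, 3, 4, 5, 6, 7]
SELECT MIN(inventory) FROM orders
226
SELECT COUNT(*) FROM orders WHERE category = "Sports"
1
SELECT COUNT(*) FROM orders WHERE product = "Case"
1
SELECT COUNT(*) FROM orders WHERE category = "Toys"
1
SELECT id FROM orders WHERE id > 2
[3, 4, 5, 6, 7]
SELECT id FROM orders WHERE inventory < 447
[1]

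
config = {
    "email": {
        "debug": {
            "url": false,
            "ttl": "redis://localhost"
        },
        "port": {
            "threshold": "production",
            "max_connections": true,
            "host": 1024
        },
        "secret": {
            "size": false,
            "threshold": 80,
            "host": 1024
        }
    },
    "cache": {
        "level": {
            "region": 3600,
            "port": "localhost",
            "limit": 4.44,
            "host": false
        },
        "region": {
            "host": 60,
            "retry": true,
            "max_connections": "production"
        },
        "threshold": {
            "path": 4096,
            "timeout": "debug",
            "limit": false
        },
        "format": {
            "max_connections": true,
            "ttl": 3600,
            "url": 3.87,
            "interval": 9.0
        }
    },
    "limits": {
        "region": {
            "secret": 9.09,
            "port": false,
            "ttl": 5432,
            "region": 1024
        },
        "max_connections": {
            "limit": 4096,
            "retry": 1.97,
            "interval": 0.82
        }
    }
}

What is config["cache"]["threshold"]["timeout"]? "debug"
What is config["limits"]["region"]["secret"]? 9.09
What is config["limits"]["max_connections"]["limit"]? 4096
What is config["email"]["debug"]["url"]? False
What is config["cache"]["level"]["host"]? False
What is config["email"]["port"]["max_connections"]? True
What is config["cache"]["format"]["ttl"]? 3600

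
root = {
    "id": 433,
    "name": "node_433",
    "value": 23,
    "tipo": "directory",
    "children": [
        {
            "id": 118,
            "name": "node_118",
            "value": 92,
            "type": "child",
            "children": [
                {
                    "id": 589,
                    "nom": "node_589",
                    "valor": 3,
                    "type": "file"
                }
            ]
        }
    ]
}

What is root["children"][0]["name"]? "node_118"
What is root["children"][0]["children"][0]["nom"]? "node_589"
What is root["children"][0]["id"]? 118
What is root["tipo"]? "directory"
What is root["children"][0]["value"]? 92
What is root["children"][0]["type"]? "child"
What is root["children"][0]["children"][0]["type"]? "file"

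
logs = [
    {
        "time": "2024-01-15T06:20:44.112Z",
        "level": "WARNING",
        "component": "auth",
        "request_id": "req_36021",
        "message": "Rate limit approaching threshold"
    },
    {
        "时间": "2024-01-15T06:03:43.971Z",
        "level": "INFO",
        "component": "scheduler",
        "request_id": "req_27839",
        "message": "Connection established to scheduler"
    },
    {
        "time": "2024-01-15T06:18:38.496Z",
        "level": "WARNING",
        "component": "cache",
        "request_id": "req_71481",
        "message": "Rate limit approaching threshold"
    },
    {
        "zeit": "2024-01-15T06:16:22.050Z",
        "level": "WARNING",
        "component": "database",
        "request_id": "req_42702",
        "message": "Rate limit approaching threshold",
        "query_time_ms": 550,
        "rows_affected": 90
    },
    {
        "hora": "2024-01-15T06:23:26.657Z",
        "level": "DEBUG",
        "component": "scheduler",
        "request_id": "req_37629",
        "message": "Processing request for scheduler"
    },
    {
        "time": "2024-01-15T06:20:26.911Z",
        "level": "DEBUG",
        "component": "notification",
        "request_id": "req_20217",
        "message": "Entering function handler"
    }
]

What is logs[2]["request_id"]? "req_71481"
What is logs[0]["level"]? "WARNING"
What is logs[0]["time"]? "2024-01-15T06:20:44.112Z"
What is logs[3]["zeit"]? "2024-01-15T06:16:22.050Z"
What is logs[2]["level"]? "WARNING"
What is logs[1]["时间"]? "2024-01-15T06:03:43.971Z"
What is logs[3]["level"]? "WARNING"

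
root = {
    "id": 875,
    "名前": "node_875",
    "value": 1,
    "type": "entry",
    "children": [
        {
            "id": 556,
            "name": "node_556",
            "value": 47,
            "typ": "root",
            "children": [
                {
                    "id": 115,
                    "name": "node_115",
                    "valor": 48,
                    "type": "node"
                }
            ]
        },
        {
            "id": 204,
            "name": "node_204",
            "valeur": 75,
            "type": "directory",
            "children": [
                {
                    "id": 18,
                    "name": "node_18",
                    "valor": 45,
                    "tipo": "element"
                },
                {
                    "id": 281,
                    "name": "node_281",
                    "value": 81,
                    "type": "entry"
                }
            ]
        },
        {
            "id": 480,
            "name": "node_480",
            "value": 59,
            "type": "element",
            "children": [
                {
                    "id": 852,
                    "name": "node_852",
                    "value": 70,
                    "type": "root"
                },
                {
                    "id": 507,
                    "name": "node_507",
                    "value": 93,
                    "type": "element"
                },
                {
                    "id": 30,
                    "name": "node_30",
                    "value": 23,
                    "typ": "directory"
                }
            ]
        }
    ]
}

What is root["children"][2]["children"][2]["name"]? "node_30"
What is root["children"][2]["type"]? "element"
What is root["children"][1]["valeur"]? 75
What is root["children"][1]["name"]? "node_204"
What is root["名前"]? "node_875"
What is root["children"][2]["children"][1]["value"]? 93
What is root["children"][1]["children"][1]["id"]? 281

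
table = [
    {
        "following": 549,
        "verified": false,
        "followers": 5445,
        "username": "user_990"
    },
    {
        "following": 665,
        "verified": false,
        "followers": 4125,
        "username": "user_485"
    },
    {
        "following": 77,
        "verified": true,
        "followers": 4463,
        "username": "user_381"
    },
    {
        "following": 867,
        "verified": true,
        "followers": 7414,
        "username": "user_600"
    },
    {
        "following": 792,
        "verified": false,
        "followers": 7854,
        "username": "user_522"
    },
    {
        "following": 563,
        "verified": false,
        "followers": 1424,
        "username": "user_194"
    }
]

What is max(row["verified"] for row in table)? True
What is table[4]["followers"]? 7854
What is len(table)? 6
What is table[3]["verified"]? True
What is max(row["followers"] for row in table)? 7854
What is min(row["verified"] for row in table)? False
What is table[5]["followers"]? 1424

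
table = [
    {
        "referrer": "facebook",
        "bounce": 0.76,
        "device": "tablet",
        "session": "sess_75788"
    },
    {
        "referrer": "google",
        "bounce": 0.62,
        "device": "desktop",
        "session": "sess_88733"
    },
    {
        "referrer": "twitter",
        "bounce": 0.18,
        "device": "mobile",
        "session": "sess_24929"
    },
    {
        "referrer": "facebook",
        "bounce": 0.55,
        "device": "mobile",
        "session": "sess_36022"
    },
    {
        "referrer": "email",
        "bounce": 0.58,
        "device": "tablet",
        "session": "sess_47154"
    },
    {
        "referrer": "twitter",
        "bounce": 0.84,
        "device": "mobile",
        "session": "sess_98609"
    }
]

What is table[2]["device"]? "mobile"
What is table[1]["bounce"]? 0.62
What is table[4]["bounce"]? 0.58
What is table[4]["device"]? "tablet"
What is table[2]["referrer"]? "twitter"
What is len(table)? 6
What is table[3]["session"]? "sess_36022"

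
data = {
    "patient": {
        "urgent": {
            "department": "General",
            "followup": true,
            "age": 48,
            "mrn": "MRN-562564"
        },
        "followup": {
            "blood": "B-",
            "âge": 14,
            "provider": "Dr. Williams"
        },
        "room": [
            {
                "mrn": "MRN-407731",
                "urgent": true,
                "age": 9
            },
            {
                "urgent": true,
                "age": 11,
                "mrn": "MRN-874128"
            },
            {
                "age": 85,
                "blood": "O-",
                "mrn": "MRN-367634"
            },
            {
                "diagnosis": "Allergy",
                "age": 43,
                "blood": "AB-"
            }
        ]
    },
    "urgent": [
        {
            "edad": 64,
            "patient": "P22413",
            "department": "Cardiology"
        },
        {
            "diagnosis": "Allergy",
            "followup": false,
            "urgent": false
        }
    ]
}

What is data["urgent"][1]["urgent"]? False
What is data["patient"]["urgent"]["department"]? "General"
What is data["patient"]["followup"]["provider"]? "Dr. Williams"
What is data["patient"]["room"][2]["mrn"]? "MRN-367634"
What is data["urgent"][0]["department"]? "Cardiology"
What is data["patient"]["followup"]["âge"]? 14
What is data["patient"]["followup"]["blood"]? "B-"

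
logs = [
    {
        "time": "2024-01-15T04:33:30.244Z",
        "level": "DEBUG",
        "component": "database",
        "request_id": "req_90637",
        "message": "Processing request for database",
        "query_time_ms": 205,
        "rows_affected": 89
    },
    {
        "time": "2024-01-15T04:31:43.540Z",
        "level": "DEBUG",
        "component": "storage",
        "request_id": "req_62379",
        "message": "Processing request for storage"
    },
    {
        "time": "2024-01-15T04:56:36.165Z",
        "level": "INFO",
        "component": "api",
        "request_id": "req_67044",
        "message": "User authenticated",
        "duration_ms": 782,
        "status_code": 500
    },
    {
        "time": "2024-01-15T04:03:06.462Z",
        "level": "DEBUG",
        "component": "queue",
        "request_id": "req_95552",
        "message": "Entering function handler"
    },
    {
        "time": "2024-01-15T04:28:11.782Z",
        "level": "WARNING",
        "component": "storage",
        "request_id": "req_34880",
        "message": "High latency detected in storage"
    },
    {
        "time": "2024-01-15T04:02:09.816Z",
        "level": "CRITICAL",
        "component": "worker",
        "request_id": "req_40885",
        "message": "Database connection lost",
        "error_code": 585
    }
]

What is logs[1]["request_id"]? "req_62379"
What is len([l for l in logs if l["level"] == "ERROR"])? 0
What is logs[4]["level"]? "WARNING"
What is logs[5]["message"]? "Database connection lost"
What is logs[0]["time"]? "2024-01-15T04:33:30.244Z"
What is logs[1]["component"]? "storage"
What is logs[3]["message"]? "Entering function handler"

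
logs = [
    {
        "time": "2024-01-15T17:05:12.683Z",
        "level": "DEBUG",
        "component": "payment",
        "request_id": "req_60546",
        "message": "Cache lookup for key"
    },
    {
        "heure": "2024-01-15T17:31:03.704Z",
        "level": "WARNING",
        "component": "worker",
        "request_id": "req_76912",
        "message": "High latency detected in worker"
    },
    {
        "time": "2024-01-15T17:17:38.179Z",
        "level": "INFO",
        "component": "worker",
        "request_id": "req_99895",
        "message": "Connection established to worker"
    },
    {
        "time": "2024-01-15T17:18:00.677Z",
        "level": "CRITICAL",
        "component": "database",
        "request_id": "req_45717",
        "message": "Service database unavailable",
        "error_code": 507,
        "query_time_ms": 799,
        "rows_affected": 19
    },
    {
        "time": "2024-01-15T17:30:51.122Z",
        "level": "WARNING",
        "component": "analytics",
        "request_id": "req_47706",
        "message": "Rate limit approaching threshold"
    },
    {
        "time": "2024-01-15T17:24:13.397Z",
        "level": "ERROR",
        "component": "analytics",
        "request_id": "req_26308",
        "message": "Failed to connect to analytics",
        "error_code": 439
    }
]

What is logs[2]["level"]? "INFO"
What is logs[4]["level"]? "WARNING"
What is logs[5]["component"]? "analytics"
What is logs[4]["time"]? "2024-01-15T17:30:51.122Z"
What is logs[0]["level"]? "DEBUG"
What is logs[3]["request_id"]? "req_45717"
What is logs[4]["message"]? "Rate limit approaching threshold"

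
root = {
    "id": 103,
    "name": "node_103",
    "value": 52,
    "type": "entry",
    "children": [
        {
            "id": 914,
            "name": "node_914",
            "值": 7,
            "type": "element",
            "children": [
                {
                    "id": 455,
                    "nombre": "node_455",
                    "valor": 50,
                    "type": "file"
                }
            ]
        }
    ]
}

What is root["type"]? "entry"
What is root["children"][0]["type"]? "element"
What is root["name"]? "node_103"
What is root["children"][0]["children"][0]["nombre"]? "node_455"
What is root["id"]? 103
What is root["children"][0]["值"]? 7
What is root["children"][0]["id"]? 914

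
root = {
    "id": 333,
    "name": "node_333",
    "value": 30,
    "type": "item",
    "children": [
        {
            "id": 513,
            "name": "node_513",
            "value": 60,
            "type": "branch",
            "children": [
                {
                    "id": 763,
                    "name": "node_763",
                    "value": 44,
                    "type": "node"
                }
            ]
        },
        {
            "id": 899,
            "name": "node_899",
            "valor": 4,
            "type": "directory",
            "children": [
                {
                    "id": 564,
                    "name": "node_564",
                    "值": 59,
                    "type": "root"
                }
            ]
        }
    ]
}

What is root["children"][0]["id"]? 513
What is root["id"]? 333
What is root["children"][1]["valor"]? 4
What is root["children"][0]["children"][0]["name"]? "node_763"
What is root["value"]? 30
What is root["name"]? "node_333"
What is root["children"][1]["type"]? "directory"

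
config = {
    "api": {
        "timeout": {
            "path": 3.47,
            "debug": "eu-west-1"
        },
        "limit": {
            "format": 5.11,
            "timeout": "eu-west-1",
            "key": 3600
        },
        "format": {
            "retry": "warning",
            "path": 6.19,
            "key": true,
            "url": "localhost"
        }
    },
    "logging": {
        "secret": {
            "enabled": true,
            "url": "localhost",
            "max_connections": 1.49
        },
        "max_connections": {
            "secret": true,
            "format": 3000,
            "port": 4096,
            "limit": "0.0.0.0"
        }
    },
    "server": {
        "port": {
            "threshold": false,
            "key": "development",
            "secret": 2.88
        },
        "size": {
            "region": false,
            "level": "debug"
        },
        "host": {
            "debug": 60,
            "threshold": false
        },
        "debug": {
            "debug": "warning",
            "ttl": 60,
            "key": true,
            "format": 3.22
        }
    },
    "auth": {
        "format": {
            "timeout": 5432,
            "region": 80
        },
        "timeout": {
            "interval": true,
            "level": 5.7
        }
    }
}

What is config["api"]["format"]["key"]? True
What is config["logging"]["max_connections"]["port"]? 4096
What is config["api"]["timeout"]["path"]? 3.47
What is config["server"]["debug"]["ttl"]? 60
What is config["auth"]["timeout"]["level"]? 5.7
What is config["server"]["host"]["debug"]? 60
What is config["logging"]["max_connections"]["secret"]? True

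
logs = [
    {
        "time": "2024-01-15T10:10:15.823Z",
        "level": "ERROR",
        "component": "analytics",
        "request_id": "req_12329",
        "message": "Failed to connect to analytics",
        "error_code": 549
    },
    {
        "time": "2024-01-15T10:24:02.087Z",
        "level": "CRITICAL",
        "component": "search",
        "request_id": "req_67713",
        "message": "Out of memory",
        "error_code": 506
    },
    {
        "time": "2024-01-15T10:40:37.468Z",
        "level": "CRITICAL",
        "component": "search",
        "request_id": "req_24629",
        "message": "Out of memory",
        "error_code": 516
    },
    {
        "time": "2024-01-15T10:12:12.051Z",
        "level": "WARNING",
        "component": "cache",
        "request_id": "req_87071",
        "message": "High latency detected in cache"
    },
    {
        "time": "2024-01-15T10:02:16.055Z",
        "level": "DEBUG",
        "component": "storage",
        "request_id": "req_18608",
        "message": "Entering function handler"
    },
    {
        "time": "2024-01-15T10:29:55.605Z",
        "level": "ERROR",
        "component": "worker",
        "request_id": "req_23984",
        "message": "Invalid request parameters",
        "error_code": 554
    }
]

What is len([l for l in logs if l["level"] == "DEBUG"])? 1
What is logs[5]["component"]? "worker"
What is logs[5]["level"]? "ERROR"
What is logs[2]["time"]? "2024-01-15T10:40:37.468Z"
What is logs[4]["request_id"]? "req_18608"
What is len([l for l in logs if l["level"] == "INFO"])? 0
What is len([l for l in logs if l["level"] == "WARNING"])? 1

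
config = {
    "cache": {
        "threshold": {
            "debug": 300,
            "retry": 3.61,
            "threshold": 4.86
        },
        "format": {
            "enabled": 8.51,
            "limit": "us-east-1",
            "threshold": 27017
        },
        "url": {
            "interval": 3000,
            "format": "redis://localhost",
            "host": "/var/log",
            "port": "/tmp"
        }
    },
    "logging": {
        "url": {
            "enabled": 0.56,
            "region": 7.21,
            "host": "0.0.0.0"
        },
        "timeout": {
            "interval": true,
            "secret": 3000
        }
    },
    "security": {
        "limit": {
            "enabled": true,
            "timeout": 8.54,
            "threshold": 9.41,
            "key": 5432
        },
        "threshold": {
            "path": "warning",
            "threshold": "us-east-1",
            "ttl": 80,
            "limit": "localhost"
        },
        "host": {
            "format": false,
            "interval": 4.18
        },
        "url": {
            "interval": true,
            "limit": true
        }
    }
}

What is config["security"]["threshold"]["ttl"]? 80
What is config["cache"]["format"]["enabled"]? 8.51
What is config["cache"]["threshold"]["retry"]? 3.61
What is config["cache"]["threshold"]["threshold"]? 4.86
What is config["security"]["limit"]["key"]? 5432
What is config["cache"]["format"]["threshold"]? 27017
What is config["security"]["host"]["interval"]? 4.18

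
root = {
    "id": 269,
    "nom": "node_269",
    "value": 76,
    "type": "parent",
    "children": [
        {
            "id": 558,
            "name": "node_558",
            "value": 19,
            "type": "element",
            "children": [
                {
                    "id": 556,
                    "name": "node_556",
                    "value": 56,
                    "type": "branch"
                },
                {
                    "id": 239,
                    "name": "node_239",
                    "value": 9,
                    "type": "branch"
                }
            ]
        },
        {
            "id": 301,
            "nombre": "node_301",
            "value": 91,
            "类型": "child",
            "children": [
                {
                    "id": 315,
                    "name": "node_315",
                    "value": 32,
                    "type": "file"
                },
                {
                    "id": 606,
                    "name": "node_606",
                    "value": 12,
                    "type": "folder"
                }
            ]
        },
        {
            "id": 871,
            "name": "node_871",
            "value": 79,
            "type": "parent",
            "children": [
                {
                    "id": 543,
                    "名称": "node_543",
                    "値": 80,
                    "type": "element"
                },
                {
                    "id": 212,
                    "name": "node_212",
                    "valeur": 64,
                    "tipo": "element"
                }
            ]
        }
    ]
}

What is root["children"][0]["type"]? "element"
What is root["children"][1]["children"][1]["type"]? "folder"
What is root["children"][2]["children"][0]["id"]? 543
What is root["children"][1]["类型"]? "child"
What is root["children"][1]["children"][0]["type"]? "file"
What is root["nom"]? "node_269"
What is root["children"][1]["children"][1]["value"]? 12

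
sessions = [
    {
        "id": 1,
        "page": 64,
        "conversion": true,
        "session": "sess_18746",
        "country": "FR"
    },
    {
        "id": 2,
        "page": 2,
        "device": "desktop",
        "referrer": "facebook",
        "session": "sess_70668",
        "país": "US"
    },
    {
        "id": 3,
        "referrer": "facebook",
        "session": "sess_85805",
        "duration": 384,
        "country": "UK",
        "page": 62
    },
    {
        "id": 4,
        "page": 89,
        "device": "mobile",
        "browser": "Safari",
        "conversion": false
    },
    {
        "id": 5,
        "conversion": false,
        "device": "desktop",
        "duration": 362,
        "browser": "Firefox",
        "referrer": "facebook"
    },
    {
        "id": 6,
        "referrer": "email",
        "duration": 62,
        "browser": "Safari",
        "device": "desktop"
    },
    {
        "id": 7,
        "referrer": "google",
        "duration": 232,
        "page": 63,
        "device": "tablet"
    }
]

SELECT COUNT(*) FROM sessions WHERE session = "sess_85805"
1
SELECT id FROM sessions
[1, 2, 3, 4, 5, 6, 7]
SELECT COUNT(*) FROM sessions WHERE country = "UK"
1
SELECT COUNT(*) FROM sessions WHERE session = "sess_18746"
1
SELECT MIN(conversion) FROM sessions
False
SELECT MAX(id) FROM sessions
7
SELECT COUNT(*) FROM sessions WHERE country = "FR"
1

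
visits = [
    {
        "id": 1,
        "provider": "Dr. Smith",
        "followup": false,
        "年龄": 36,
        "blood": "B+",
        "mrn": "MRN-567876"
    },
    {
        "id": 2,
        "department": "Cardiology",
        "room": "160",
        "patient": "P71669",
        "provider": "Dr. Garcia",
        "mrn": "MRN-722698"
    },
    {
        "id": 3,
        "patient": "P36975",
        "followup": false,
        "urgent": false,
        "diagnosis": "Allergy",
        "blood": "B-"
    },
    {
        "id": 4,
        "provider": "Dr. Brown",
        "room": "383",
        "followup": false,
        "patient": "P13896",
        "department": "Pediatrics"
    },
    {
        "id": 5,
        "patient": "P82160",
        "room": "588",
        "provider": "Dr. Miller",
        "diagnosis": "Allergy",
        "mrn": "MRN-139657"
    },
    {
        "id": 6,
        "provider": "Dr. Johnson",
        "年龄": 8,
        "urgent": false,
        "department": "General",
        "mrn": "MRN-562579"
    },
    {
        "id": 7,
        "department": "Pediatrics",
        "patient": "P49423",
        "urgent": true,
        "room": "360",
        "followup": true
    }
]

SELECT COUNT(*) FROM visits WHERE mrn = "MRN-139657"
1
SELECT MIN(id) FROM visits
1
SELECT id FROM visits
[1, 2, 3, 4, 5, 6, 7]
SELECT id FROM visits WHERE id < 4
[1, 2, 3]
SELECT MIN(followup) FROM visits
False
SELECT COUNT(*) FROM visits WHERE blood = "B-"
1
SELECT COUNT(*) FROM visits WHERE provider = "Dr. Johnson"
1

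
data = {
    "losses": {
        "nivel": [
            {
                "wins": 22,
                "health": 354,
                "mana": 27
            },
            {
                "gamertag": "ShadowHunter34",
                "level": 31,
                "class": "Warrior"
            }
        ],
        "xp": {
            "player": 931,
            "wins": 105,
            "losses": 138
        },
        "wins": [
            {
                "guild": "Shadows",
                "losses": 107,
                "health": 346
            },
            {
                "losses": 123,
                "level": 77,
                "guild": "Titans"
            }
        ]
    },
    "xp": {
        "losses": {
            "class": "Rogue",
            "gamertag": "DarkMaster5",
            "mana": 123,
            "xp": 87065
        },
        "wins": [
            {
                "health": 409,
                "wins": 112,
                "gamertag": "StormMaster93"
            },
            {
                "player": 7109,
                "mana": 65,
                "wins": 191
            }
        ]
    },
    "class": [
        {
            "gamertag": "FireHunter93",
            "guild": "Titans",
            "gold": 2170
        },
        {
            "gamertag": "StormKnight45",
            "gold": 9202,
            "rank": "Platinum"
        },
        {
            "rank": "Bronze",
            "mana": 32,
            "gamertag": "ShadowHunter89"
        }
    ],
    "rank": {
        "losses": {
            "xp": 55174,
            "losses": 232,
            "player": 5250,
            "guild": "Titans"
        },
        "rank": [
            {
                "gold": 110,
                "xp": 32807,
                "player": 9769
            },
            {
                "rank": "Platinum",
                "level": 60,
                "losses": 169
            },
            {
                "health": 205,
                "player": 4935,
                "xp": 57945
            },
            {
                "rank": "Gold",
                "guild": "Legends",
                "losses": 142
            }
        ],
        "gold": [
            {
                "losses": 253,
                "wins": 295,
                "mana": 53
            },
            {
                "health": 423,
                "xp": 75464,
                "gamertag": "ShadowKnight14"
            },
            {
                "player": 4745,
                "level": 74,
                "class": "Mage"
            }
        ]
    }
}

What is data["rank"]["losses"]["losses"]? 232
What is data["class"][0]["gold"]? 2170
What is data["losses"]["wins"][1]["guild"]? "Titans"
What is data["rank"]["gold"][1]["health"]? 423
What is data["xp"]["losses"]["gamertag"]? "DarkMaster5"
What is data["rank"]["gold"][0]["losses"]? 253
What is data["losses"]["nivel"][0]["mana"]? 27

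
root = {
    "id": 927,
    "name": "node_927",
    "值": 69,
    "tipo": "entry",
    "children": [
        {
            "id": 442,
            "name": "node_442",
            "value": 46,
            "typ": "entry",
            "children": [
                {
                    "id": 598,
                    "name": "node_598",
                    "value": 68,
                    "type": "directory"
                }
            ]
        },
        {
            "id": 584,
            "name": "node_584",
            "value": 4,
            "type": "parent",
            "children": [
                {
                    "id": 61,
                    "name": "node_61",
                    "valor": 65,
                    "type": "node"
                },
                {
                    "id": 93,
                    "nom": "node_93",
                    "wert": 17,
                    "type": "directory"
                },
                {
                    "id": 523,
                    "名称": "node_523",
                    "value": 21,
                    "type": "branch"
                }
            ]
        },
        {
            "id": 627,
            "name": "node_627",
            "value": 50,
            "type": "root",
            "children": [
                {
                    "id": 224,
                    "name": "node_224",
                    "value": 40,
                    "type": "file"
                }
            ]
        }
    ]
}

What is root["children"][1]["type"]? "parent"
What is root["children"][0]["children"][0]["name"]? "node_598"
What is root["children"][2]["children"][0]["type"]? "file"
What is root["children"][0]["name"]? "node_442"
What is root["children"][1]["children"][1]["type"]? "directory"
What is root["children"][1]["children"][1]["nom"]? "node_93"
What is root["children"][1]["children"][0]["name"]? "node_61"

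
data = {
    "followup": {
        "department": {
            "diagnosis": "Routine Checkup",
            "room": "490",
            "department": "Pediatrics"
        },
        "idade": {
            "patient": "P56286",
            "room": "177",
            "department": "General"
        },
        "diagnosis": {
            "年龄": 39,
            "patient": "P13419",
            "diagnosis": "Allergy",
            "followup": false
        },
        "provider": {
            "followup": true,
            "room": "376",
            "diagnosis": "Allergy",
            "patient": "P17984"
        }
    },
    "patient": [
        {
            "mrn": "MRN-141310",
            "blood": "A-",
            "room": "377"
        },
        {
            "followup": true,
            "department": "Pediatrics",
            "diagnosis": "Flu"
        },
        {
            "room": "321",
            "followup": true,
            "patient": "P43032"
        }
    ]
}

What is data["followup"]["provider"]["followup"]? True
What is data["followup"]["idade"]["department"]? "General"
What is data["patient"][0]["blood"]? "A-"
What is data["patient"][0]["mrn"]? "MRN-141310"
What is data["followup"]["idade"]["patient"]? "P56286"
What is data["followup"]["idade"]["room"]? "177"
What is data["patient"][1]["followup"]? True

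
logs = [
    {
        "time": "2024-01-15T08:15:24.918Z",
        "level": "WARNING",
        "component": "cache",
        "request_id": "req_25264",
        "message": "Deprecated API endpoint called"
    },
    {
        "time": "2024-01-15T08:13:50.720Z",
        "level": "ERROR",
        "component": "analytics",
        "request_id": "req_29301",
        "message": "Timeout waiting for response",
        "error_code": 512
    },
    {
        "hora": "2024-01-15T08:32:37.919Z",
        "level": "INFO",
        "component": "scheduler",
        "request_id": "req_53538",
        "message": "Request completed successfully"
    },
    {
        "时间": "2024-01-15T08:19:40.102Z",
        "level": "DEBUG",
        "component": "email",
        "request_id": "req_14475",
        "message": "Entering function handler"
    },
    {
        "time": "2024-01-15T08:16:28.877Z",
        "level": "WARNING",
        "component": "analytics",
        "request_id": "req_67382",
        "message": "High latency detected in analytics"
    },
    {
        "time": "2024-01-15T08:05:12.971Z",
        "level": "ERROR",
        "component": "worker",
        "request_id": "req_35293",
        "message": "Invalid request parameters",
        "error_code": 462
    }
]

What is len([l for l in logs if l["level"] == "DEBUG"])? 1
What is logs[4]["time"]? "2024-01-15T08:16:28.877Z"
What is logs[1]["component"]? "analytics"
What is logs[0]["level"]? "WARNING"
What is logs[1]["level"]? "ERROR"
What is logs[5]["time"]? "2024-01-15T08:05:12.971Z"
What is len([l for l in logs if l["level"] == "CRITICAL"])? 0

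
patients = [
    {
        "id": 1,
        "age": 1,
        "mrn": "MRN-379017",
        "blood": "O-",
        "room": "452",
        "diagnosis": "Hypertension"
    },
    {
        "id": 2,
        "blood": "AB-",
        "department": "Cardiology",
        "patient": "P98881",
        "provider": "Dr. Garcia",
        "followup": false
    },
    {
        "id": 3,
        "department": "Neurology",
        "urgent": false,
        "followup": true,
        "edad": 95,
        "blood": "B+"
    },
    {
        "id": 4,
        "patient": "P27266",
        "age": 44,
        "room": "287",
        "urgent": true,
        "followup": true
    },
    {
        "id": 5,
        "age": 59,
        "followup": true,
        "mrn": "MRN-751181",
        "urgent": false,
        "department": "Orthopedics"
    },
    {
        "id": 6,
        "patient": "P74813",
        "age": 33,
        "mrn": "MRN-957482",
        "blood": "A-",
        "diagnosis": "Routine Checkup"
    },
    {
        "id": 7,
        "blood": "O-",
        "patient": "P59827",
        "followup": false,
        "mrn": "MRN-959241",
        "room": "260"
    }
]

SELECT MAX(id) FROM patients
7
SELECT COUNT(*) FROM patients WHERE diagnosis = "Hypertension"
1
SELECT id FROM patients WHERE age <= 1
[1]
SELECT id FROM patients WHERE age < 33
[1]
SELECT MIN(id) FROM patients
1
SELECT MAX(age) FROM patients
59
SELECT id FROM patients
[1, 2, 3, 4, 5, 6, 7]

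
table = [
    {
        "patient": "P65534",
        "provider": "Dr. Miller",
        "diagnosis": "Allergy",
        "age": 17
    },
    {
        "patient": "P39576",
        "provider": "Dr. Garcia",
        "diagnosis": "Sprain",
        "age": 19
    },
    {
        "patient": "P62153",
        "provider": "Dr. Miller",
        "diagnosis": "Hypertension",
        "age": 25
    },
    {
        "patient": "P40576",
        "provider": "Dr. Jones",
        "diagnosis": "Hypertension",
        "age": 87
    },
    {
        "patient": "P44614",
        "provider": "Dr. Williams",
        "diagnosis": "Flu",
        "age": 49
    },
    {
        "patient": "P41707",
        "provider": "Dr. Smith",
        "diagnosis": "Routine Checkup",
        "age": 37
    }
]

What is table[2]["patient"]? "P62153"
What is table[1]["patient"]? "P39576"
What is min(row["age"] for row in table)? 17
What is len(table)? 6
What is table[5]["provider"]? "Dr. Smith"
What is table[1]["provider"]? "Dr. Garcia"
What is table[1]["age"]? 19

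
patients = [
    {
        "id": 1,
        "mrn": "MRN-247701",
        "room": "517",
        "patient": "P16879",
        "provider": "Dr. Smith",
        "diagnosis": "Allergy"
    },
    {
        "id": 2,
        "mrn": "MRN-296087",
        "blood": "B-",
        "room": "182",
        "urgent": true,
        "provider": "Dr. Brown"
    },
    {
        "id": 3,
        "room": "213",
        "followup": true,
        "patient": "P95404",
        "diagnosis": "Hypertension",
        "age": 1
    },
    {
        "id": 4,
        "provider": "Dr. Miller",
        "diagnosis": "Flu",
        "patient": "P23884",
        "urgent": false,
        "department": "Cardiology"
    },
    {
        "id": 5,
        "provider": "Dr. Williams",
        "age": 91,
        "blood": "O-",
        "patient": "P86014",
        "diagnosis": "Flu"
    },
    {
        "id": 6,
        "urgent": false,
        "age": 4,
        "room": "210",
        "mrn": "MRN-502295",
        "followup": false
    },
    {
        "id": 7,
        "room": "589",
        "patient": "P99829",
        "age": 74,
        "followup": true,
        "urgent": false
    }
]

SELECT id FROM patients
[1, 2, 3, 4, 5, 6, 7]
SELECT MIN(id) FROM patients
1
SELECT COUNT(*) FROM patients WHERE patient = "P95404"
1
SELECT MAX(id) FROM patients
7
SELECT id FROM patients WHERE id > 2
[3, 4, 5, 6, 7]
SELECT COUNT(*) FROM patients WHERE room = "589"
1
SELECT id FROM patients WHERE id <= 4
[1, 2, 3, 4]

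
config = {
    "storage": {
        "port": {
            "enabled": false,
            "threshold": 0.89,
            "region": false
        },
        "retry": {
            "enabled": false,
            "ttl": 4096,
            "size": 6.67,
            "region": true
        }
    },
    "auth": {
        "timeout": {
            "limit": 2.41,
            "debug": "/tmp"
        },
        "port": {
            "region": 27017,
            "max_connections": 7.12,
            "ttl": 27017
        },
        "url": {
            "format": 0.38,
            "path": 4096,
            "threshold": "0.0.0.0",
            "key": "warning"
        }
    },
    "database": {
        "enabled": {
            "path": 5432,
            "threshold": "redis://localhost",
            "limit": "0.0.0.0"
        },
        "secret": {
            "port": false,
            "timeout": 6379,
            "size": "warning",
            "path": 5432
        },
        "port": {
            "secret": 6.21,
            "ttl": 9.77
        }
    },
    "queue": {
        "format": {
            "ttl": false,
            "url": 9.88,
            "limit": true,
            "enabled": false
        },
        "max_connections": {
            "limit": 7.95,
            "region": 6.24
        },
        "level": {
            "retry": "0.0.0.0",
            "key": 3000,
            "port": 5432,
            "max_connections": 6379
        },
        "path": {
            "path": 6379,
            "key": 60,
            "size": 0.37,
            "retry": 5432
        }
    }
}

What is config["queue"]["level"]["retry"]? "0.0.0.0"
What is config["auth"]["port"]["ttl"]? 27017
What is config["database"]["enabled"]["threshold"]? "redis://localhost"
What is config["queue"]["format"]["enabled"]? False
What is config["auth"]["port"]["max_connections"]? 7.12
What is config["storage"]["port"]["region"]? False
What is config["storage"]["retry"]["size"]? 6.67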